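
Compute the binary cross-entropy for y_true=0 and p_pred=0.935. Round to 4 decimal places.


For y=0: Loss = -log(1-p)
= -log(1 - 0.935)
= -log(0.065)
= -(-2.7334)
= 2.7334

2.7334


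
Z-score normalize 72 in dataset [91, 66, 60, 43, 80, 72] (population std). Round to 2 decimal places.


Mean = (91 + 66 + 60 + 43 + 80 + 72) / 6 = 68.6667
Variance = sum((x_i - mean)^2) / n = 229.8889
Std = sqrt(229.8889) = 15.1621
Z = (x - mean) / std
= (72 - 68.6667) / 15.1621
= 3.3333 / 15.1621
= 0.22

0.22


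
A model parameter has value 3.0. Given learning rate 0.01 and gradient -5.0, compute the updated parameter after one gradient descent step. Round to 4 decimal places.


w_new = w_old - lr * gradient
= 3.0 - 0.01 * -5.0
= 3.0 - (-0.05)
= 3.0500

3.0500


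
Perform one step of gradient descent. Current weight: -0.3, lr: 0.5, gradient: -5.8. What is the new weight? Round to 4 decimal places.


w_new = w_old - lr * gradient
= -0.3 - 0.5 * -5.8
= -0.3 - (-2.9)
= 2.6000

2.6000


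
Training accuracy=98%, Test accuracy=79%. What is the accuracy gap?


Gap = train_accuracy - test_accuracy
= 98 - 79
= 19%
This gap suggests the model is overfitting.

19


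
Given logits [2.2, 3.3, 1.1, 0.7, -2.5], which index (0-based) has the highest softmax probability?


Softmax is a monotonic transformation, so it preserves the argmax.
We need to find the index of the maximum logit.
Index 0: 2.2
Index 1: 3.3
Index 2: 1.1
Index 3: 0.7
Index 4: -2.5
Maximum logit = 3.3 at index 1

1


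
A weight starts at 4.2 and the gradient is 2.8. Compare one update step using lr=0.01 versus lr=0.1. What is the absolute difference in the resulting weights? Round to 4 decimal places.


With lr=0.01: w_new = 4.2 - 0.01 * 2.8 = 4.172
With lr=0.1: w_new = 4.2 - 0.1 * 2.8 = 3.92
Absolute difference = |4.172 - 3.92|
= 0.2520

0.2520


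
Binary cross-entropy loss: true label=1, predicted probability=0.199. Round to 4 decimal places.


For y=1: Loss = -log(p)
= -log(0.199)
= -(-1.6145)
= 1.6145

1.6145


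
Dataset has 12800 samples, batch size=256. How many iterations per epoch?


Iterations per epoch = dataset_size / batch_size
= 12800 / 256
= 50

50


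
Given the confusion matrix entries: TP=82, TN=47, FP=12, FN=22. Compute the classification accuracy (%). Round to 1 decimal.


Accuracy = (TP + TN) / (TP + TN + FP + FN) * 100
= (82 + 47) / (82 + 47 + 12 + 22)
= 129 / 163
= 0.7914
= 79.1%

79.1


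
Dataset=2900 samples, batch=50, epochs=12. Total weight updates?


Iterations per epoch = 2900 / 50 = 58
Total updates = iterations_per_epoch * epochs
= 58 * 12
= 696

696


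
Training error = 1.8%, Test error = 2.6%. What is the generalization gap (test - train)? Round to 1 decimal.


Generalization gap = test_error - train_error
= 2.6 - 1.8
= 0.8%
A small gap suggests good generalization.

0.8


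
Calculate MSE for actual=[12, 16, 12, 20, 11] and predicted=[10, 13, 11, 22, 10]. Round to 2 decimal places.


Differences: [2, 3, 1, -2, 1]
Squared errors: [4, 9, 1, 4, 1]
Sum of squared errors = 19
MSE = 19 / 5 = 3.80

3.80


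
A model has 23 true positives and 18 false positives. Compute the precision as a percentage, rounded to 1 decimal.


Precision = TP / (TP + FP) * 100
= 23 / (23 + 18)
= 23 / 41
= 0.561
= 56.1%

56.1


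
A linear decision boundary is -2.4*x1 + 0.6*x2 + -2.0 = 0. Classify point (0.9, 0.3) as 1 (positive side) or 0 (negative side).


Compute -2.4 * 0.9 + 0.6 * 0.3 + -2.0
= -2.16 + 0.18 + -2.0
= -3.98
Since -3.98 < 0, the point is on the negative side.

0


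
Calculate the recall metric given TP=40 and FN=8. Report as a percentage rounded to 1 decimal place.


Recall = TP / (TP + FN) * 100
= 40 / (40 + 8)
= 40 / 48
= 0.8333
= 83.3%

83.3


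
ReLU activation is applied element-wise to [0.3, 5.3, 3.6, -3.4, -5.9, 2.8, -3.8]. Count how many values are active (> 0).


ReLU(x) = max(0, x) for each element:
ReLU(0.3) = 0.3
ReLU(5.3) = 5.3
ReLU(3.6) = 3.6
ReLU(-3.4) = 0
ReLU(-5.9) = 0
ReLU(2.8) = 2.8
ReLU(-3.8) = 0
Active neurons (>0): 4

4


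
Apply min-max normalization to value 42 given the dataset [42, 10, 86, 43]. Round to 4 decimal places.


Min = 10, Max = 86
Range = 86 - 10 = 76
Scaled = (x - min) / (max - min)
= (42 - 10) / 76
= 32 / 76
= 0.4211

0.4211


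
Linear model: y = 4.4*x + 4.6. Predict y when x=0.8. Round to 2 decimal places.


y = 4.4 * 0.8 + (4.6)
= 3.52 + (4.6)
= 8.12

8.12


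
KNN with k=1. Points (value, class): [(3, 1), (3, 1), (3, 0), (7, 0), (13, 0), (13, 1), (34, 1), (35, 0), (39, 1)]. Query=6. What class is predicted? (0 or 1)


Distances from query 6:
Point 7 (class 0): distance = 1
K=1 nearest neighbors: classes = [0]
Votes for class 1: 0 / 1
Majority vote => class 0

0


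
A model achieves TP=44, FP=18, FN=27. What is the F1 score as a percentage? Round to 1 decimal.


Precision = TP / (TP + FP) = 44 / 62 = 0.7097
Recall = TP / (TP + FN) = 44 / 71 = 0.6197
F1 = 2 * P * R / (P + R)
= 2 * 0.7097 * 0.6197 / (0.7097 + 0.6197)
= 0.8796 / 1.3294
= 0.6617
As percentage: 66.2%

66.2


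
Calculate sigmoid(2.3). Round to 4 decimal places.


sigmoid(z) = 1 / (1 + exp(-z))
exp(-(2.3)) = exp(-2.3) = 0.1003
1 + 0.1003 = 1.1003
1 / 1.1003 = 0.9089

0.9089


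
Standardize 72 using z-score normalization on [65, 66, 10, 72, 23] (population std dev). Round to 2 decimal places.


Mean = (65 + 66 + 10 + 72 + 23) / 5 = 47.2
Variance = sum((x_i - mean)^2) / n = 650.96
Std = sqrt(650.96) = 25.5139
Z = (x - mean) / std
= (72 - 47.2) / 25.5139
= 24.8 / 25.5139
= 0.97

0.97


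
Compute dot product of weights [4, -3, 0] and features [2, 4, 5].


Element-wise products:
4 * 2 = 8
-3 * 4 = -12
0 * 5 = 0
Sum = 8 + -12 + 0
= -4

-4


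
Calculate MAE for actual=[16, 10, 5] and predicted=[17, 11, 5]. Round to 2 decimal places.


Absolute errors: [1, 1, 0]
Sum of absolute errors = 2
MAE = 2 / 3 = 0.67

0.67


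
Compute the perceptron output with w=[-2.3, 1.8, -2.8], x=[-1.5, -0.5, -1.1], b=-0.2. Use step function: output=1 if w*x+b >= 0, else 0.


z = w . x + b
= -2.3*-1.5 + 1.8*-0.5 + -2.8*-1.1 + -0.2
= 3.45 + -0.9 + 3.08 + -0.2
= 5.63 + -0.2
= 5.43
Since z = 5.43 >= 0, output = 1

1


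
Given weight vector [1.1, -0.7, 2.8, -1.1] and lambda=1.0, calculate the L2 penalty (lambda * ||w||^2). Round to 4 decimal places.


Squaring each weight:
1.1^2 = 1.21
(-0.7)^2 = 0.49
2.8^2 = 7.84
(-1.1)^2 = 1.21
Sum of squares = 10.75
Penalty = 1.0 * 10.75 = 10.7500

10.7500


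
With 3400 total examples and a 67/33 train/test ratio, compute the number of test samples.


Train samples = 3400 * 67% = 2278
Test samples = 3400 - 2278
= 1122

1122


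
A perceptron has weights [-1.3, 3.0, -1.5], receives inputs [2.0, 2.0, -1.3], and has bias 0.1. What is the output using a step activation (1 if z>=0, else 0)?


z = w . x + b
= -1.3*2.0 + 3.0*2.0 + -1.5*-1.3 + 0.1
= -2.6 + 6.0 + 1.95 + 0.1
= 5.35 + 0.1
= 5.45
Since z = 5.45 >= 0, output = 1

1


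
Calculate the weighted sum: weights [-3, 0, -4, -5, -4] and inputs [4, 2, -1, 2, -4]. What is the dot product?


Element-wise products:
-3 * 4 = -12
0 * 2 = 0
-4 * -1 = 4
-5 * 2 = -10
-4 * -4 = 16
Sum = -12 + 0 + 4 + -10 + 16
= -2

-2


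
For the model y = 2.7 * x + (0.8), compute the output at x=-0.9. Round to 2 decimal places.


y = 2.7 * -0.9 + (0.8)
= -2.43 + (0.8)
= -1.63

-1.63


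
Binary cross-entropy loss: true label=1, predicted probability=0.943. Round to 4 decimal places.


For y=1: Loss = -log(p)
= -log(0.943)
= -(-0.0587)
= 0.0587

0.0587


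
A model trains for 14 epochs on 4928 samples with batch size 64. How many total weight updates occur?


Iterations per epoch = 4928 / 64 = 77
Total updates = iterations_per_epoch * epochs
= 77 * 14
= 1078

1078


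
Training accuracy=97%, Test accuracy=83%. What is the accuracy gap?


Gap = train_accuracy - test_accuracy
= 97 - 83
= 14%
This gap suggests the model is overfitting.

14


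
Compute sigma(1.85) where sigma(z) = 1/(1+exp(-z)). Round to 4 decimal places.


sigmoid(z) = 1 / (1 + exp(-z))
exp(-(1.85)) = exp(-1.85) = 0.1572
1 + 0.1572 = 1.1572
1 / 1.1572 = 0.8641

0.8641


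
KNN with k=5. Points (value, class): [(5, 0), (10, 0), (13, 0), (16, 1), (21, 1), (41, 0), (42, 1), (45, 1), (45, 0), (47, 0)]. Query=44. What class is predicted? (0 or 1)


Distances from query 44:
Point 45 (class 0): distance = 1
Point 45 (class 1): distance = 1
Point 42 (class 1): distance = 2
Point 41 (class 0): distance = 3
Point 47 (class 0): distance = 3
K=5 nearest neighbors: classes = [0, 1, 1, 0, 0]
Votes for class 1: 2 / 5
Majority vote => class 0

0


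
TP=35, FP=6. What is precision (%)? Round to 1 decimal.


Precision = TP / (TP + FP) * 100
= 35 / (35 + 6)
= 35 / 41
= 0.8537
= 85.4%

85.4


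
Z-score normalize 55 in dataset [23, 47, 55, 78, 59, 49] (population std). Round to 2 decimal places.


Mean = (23 + 47 + 55 + 78 + 59 + 49) / 6 = 51.8333
Variance = sum((x_i - mean)^2) / n = 268.1389
Std = sqrt(268.1389) = 16.3749
Z = (x - mean) / std
= (55 - 51.8333) / 16.3749
= 3.1667 / 16.3749
= 0.19

0.19


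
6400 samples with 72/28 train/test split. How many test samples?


Train samples = 6400 * 72% = 4608
Test samples = 6400 - 4608
= 1792

1792


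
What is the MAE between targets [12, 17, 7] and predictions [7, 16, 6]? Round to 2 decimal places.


Absolute errors: [5, 1, 1]
Sum of absolute errors = 7
MAE = 7 / 3 = 2.33

2.33


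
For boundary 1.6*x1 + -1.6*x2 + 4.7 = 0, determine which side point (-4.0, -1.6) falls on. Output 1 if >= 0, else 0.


Compute 1.6 * -4.0 + -1.6 * -1.6 + 4.7
= -6.4 + 2.56 + 4.7
= 0.86
Since 0.86 >= 0, the point is on the positive side.

1


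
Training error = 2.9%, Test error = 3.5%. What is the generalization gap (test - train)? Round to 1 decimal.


Generalization gap = test_error - train_error
= 3.5 - 2.9
= 0.6%
A small gap suggests good generalization.

0.6


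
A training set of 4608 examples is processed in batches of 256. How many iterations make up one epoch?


Iterations per epoch = dataset_size / batch_size
= 4608 / 256
= 18

18


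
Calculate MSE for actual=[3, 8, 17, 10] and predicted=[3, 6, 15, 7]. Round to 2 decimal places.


Differences: [0, 2, 2, 3]
Squared errors: [0, 4, 4, 9]
Sum of squared errors = 17
MSE = 17 / 4 = 4.25

4.25


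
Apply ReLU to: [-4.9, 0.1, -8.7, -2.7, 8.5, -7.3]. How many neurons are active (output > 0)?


ReLU(x) = max(0, x) for each element:
ReLU(-4.9) = 0
ReLU(0.1) = 0.1
ReLU(-8.7) = 0
ReLU(-2.7) = 0
ReLU(8.5) = 8.5
ReLU(-7.3) = 0
Active neurons (>0): 2

2


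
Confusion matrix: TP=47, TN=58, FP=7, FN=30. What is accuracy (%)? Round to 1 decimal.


Accuracy = (TP + TN) / (TP + TN + FP + FN) * 100
= (47 + 58) / (47 + 58 + 7 + 30)
= 105 / 142
= 0.7394
= 73.9%

73.9


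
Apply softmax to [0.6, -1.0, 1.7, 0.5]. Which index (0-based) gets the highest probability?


Softmax is a monotonic transformation, so it preserves the argmax.
We need to find the index of the maximum logit.
Index 0: 0.6
Index 1: -1.0
Index 2: 1.7
Index 3: 0.5
Maximum logit = 1.7 at index 2

2


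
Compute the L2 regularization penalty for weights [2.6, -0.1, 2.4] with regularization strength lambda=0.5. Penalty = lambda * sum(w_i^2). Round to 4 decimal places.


Squaring each weight:
2.6^2 = 6.76
(-0.1)^2 = 0.01
2.4^2 = 5.76
Sum of squares = 12.53
Penalty = 0.5 * 12.53 = 6.2650

6.2650


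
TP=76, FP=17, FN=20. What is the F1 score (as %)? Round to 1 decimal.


Precision = TP / (TP + FP) = 76 / 93 = 0.8172
Recall = TP / (TP + FN) = 76 / 96 = 0.7917
F1 = 2 * P * R / (P + R)
= 2 * 0.8172 * 0.7917 / (0.8172 + 0.7917)
= 1.2939 / 1.6089
= 0.8042
As percentage: 80.4%

80.4


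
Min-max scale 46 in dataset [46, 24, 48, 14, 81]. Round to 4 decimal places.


Min = 14, Max = 81
Range = 81 - 14 = 67
Scaled = (x - min) / (max - min)
= (46 - 14) / 67
= 32 / 67
= 0.4776

0.4776


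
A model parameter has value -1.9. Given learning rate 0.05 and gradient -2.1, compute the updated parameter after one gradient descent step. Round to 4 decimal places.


w_new = w_old - lr * gradient
= -1.9 - 0.05 * -2.1
= -1.9 - (-0.105)
= -1.7950

-1.7950


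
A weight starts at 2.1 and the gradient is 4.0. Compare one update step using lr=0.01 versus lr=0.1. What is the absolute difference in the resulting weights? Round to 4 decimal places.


With lr=0.01: w_new = 2.1 - 0.01 * 4.0 = 2.06
With lr=0.1: w_new = 2.1 - 0.1 * 4.0 = 1.7
Absolute difference = |2.06 - 1.7|
= 0.3600

0.3600


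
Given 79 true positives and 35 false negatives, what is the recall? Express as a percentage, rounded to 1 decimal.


Recall = TP / (TP + FN) * 100
= 79 / (79 + 35)
= 79 / 114
= 0.693
= 69.3%

69.3


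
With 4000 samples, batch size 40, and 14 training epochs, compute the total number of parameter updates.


Iterations per epoch = 4000 / 40 = 100
Total updates = iterations_per_epoch * epochs
= 100 * 14
= 1400

1400


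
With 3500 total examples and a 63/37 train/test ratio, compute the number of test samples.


Train samples = 3500 * 63% = 2205
Test samples = 3500 - 2205
= 1295

1295


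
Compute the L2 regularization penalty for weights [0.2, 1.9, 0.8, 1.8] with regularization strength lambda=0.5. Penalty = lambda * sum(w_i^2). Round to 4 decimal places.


Squaring each weight:
0.2^2 = 0.04
1.9^2 = 3.61
0.8^2 = 0.64
1.8^2 = 3.24
Sum of squares = 7.53
Penalty = 0.5 * 7.53 = 3.7650

3.7650


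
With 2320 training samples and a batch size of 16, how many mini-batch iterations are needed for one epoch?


Iterations per epoch = dataset_size / batch_size
= 2320 / 16
= 145

145


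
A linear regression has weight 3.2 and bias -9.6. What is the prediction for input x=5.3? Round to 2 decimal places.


y = 3.2 * 5.3 + (-9.6)
= 16.96 + (-9.6)
= 7.36

7.36


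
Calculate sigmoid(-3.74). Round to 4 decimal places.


sigmoid(z) = 1 / (1 + exp(-z))
exp(-(-3.74)) = exp(3.74) = 42.098
1 + 42.098 = 43.098
1 / 43.098 = 0.0232

0.0232


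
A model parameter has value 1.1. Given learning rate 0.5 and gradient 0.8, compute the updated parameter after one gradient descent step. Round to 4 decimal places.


w_new = w_old - lr * gradient
= 1.1 - 0.5 * 0.8
= 1.1 - (0.4)
= 0.7000

0.7000


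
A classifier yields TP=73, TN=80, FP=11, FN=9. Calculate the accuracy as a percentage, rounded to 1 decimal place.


Accuracy = (TP + TN) / (TP + TN + FP + FN) * 100
= (73 + 80) / (73 + 80 + 11 + 9)
= 153 / 173
= 0.8844
= 88.4%

88.4


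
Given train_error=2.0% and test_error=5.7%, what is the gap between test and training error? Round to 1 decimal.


Generalization gap = test_error - train_error
= 5.7 - 2.0
= 3.7%
A moderate gap.

3.7


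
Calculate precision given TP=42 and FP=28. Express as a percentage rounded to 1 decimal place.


Precision = TP / (TP + FP) * 100
= 42 / (42 + 28)
= 42 / 70
= 0.6
= 60.0%

60.0


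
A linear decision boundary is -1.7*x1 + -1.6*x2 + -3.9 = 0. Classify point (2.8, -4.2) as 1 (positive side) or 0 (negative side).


Compute -1.7 * 2.8 + -1.6 * -4.2 + -3.9
= -4.76 + 6.72 + -3.9
= -1.94
Since -1.94 < 0, the point is on the negative side.

0


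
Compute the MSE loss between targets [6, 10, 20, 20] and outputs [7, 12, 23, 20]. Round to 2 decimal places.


Differences: [-1, -2, -3, 0]
Squared errors: [1, 4, 9, 0]
Sum of squared errors = 14
MSE = 14 / 4 = 3.50

3.50


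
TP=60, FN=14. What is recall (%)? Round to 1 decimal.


Recall = TP / (TP + FN) * 100
= 60 / (60 + 14)
= 60 / 74
= 0.8108
= 81.1%

81.1


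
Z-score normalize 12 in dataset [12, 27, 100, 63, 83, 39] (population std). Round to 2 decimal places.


Mean = (12 + 27 + 100 + 63 + 83 + 39) / 6 = 54.0
Variance = sum((x_i - mean)^2) / n = 959.3333
Std = sqrt(959.3333) = 30.9731
Z = (x - mean) / std
= (12 - 54.0) / 30.9731
= -42.0 / 30.9731
= -1.36

-1.36


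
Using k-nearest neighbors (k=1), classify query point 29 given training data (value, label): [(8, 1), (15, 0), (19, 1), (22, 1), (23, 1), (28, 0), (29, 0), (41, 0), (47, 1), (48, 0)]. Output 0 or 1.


Distances from query 29:
Point 29 (class 0): distance = 0
K=1 nearest neighbors: classes = [0]
Votes for class 1: 0 / 1
Majority vote => class 0

0


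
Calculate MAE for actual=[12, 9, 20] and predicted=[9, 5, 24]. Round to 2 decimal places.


Absolute errors: [3, 4, 4]
Sum of absolute errors = 11
MAE = 11 / 3 = 3.67

3.67


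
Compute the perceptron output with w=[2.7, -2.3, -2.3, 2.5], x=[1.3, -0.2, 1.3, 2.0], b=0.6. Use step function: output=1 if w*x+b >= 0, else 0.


z = w . x + b
= 2.7*1.3 + -2.3*-0.2 + -2.3*1.3 + 2.5*2.0 + 0.6
= 3.51 + 0.46 + -2.99 + 5.0 + 0.6
= 5.98 + 0.6
= 6.58
Since z = 6.58 >= 0, output = 1

1


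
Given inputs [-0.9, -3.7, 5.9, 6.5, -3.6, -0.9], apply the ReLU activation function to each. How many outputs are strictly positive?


ReLU(x) = max(0, x) for each element:
ReLU(-0.9) = 0
ReLU(-3.7) = 0
ReLU(5.9) = 5.9
ReLU(6.5) = 6.5
ReLU(-3.6) = 0
ReLU(-0.9) = 0
Active neurons (>0): 2

2


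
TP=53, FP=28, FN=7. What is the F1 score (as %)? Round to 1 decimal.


Precision = TP / (TP + FP) = 53 / 81 = 0.6543
Recall = TP / (TP + FN) = 53 / 60 = 0.8833
F1 = 2 * P * R / (P + R)
= 2 * 0.6543 * 0.8833 / (0.6543 + 0.8833)
= 1.156 / 1.5377
= 0.7518
As percentage: 75.2%

75.2


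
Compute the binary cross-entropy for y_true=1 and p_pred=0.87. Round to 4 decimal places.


For y=1: Loss = -log(p)
= -log(0.87)
= -(-0.1393)
= 0.1393

0.1393


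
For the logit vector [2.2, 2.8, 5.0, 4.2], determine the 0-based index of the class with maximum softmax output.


Softmax is a monotonic transformation, so it preserves the argmax.
We need to find the index of the maximum logit.
Index 0: 2.2
Index 1: 2.8
Index 2: 5.0
Index 3: 4.2
Maximum logit = 5.0 at index 2

2


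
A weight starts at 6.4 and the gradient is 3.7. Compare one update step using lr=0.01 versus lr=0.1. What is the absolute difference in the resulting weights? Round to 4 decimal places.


With lr=0.01: w_new = 6.4 - 0.01 * 3.7 = 6.363
With lr=0.1: w_new = 6.4 - 0.1 * 3.7 = 6.03
Absolute difference = |6.363 - 6.03|
= 0.3330

0.3330


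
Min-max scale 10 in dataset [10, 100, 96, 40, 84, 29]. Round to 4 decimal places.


Min = 10, Max = 100
Range = 100 - 10 = 90
Scaled = (x - min) / (max - min)
= (10 - 10) / 90
= 0 / 90
= 0.0000

0.0000


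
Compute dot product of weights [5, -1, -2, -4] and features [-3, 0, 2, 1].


Element-wise products:
5 * -3 = -15
-1 * 0 = 0
-2 * 2 = -4
-4 * 1 = -4
Sum = -15 + 0 + -4 + -4
= -23

-23


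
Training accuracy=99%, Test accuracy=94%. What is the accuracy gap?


Gap = train_accuracy - test_accuracy
= 99 - 94
= 5%
This moderate gap may indicate mild overfitting.

5


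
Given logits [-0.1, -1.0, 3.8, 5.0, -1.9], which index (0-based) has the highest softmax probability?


Softmax is a monotonic transformation, so it preserves the argmax.
We need to find the index of the maximum logit.
Index 0: -0.1
Index 1: -1.0
Index 2: 3.8
Index 3: 5.0
Index 4: -1.9
Maximum logit = 5.0 at index 3

3


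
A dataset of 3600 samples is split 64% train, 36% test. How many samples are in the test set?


Train samples = 3600 * 64% = 2304
Test samples = 3600 - 2304
= 1296

1296


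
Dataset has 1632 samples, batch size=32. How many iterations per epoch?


Iterations per epoch = dataset_size / batch_size
= 1632 / 32
= 51

51


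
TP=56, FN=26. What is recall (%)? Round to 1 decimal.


Recall = TP / (TP + FN) * 100
= 56 / (56 + 26)
= 56 / 82
= 0.6829
= 68.3%

68.3


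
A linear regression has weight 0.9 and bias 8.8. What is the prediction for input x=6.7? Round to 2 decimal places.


y = 0.9 * 6.7 + (8.8)
= 6.03 + (8.8)
= 14.83

14.83


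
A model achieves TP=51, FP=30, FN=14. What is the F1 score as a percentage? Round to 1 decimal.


Precision = TP / (TP + FP) = 51 / 81 = 0.6296
Recall = TP / (TP + FN) = 51 / 65 = 0.7846
F1 = 2 * P * R / (P + R)
= 2 * 0.6296 * 0.7846 / (0.6296 + 0.7846)
= 0.988 / 1.4142
= 0.6986
As percentage: 69.9%

69.9


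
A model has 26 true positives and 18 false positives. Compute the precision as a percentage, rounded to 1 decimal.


Precision = TP / (TP + FP) * 100
= 26 / (26 + 18)
= 26 / 44
= 0.5909
= 59.1%

59.1


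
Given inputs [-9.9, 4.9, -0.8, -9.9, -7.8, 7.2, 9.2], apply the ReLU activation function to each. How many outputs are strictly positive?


ReLU(x) = max(0, x) for each element:
ReLU(-9.9) = 0
ReLU(4.9) = 4.9
ReLU(-0.8) = 0
ReLU(-9.9) = 0
ReLU(-7.8) = 0
ReLU(7.2) = 7.2
ReLU(9.2) = 9.2
Active neurons (>0): 3

3


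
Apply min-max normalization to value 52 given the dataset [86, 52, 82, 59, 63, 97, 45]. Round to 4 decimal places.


Min = 45, Max = 97
Range = 97 - 45 = 52
Scaled = (x - min) / (max - min)
= (52 - 45) / 52
= 7 / 52
= 0.1346

0.1346


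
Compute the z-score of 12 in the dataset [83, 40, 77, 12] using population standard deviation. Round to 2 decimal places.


Mean = (83 + 40 + 77 + 12) / 4 = 53.0
Variance = sum((x_i - mean)^2) / n = 831.5
Std = sqrt(831.5) = 28.8357
Z = (x - mean) / std
= (12 - 53.0) / 28.8357
= -41.0 / 28.8357
= -1.42

-1.42


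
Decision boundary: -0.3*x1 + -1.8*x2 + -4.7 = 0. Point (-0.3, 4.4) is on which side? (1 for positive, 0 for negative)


Compute -0.3 * -0.3 + -1.8 * 4.4 + -4.7
= 0.09 + -7.92 + -4.7
= -12.53
Since -12.53 < 0, the point is on the negative side.

0


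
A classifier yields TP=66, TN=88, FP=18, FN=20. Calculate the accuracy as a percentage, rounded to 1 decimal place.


Accuracy = (TP + TN) / (TP + TN + FP + FN) * 100
= (66 + 88) / (66 + 88 + 18 + 20)
= 154 / 192
= 0.8021
= 80.2%

80.2


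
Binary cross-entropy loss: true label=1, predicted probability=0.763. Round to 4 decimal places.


For y=1: Loss = -log(p)
= -log(0.763)
= -(-0.2705)
= 0.2705

0.2705


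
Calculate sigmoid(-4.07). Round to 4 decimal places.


sigmoid(z) = 1 / (1 + exp(-z))
exp(-(-4.07)) = exp(4.07) = 58.557
1 + 58.557 = 59.557
1 / 59.557 = 0.0168

0.0168


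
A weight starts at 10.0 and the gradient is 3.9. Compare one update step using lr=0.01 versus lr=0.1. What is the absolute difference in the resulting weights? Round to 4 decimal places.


With lr=0.01: w_new = 10.0 - 0.01 * 3.9 = 9.961
With lr=0.1: w_new = 10.0 - 0.1 * 3.9 = 9.61
Absolute difference = |9.961 - 9.61|
= 0.3510

0.3510


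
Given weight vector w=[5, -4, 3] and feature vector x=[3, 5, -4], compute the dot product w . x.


Element-wise products:
5 * 3 = 15
-4 * 5 = -20
3 * -4 = -12
Sum = 15 + -20 + -12
= -17

-17


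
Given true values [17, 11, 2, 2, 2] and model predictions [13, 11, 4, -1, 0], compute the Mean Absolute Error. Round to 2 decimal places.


Absolute errors: [4, 0, 2, 3, 2]
Sum of absolute errors = 11
MAE = 11 / 5 = 2.20

2.20


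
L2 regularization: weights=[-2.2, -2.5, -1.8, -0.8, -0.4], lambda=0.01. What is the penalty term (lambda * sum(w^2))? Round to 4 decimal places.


Squaring each weight:
(-2.2)^2 = 4.84
(-2.5)^2 = 6.25
(-1.8)^2 = 3.24
(-0.8)^2 = 0.64
(-0.4)^2 = 0.16
Sum of squares = 15.13
Penalty = 0.01 * 15.13 = 0.1513

0.1513


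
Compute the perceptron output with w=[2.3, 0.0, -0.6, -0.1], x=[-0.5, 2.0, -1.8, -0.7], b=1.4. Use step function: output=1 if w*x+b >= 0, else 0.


z = w . x + b
= 2.3*-0.5 + 0.0*2.0 + -0.6*-1.8 + -0.1*-0.7 + 1.4
= -1.15 + 0.0 + 1.08 + 0.07 + 1.4
= 0.0 + 1.4
= 1.4
Since z = 1.4 >= 0, output = 1

1


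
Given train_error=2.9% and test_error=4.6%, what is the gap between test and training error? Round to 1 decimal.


Generalization gap = test_error - train_error
= 4.6 - 2.9
= 1.7%
A small gap suggests good generalization.

1.7


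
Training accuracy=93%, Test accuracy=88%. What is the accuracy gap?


Gap = train_accuracy - test_accuracy
= 93 - 88
= 5%
This moderate gap may indicate mild overfitting.

5


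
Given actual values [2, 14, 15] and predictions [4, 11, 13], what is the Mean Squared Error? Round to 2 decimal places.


Differences: [-2, 3, 2]
Squared errors: [4, 9, 4]
Sum of squared errors = 17
MSE = 17 / 3 = 5.67

5.67


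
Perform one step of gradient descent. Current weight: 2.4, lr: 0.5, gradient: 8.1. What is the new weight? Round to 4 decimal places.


w_new = w_old - lr * gradient
= 2.4 - 0.5 * 8.1
= 2.4 - (4.05)
= -1.6500

-1.6500


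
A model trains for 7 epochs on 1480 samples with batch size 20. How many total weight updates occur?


Iterations per epoch = 1480 / 20 = 74
Total updates = iterations_per_epoch * epochs
= 74 * 7
= 518

518


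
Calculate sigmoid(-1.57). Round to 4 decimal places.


sigmoid(z) = 1 / (1 + exp(-z))
exp(-(-1.57)) = exp(1.57) = 4.8066
1 + 4.8066 = 5.8066
1 / 5.8066 = 0.1722

0.1722


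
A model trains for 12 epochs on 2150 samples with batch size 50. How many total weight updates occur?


Iterations per epoch = 2150 / 50 = 43
Total updates = iterations_per_epoch * epochs
= 43 * 12
= 516

516


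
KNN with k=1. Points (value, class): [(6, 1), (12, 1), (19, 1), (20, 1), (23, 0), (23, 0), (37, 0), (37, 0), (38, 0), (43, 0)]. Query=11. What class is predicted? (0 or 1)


Distances from query 11:
Point 12 (class 1): distance = 1
K=1 nearest neighbors: classes = [1]
Votes for class 1: 1 / 1
Majority vote => class 1

1


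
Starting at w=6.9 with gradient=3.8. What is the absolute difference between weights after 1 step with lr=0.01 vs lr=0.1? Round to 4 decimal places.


With lr=0.01: w_new = 6.9 - 0.01 * 3.8 = 6.862
With lr=0.1: w_new = 6.9 - 0.1 * 3.8 = 6.52
Absolute difference = |6.862 - 6.52|
= 0.3420

0.3420


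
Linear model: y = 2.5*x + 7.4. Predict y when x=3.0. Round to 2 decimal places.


y = 2.5 * 3.0 + (7.4)
= 7.5 + (7.4)
= 14.90

14.90


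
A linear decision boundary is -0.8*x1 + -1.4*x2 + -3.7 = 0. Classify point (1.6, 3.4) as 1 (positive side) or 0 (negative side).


Compute -0.8 * 1.6 + -1.4 * 3.4 + -3.7
= -1.28 + -4.76 + -3.7
= -9.74
Since -9.74 < 0, the point is on the negative side.

0


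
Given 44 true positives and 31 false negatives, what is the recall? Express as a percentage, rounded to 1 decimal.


Recall = TP / (TP + FN) * 100
= 44 / (44 + 31)
= 44 / 75
= 0.5867
= 58.7%

58.7


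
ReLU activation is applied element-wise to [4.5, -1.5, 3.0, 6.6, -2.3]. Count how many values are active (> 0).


ReLU(x) = max(0, x) for each element:
ReLU(4.5) = 4.5
ReLU(-1.5) = 0
ReLU(3.0) = 3.0
ReLU(6.6) = 6.6
ReLU(-2.3) = 0
Active neurons (>0): 3

3


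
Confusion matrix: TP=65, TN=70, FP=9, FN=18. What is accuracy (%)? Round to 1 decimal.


Accuracy = (TP + TN) / (TP + TN + FP + FN) * 100
= (65 + 70) / (65 + 70 + 9 + 18)
= 135 / 162
= 0.8333
= 83.3%

83.3


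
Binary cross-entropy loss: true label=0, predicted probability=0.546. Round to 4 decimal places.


For y=0: Loss = -log(1-p)
= -log(1 - 0.546)
= -log(0.454)
= -(-0.7897)
= 0.7897

0.7897


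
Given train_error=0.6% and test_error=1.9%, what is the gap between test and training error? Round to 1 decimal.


Generalization gap = test_error - train_error
= 1.9 - 0.6
= 1.3%
A small gap suggests good generalization.

1.3


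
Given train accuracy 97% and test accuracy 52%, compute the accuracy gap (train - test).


Gap = train_accuracy - test_accuracy
= 97 - 52
= 45%
This large gap strongly indicates overfitting.

45


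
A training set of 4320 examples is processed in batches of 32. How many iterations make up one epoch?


Iterations per epoch = dataset_size / batch_size
= 4320 / 32
= 135

135


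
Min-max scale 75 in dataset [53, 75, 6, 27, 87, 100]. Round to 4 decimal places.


Min = 6, Max = 100
Range = 100 - 6 = 94
Scaled = (x - min) / (max - min)
= (75 - 6) / 94
= 69 / 94
= 0.7340

0.7340


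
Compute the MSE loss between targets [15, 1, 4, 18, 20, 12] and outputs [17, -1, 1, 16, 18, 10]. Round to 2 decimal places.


Differences: [-2, 2, 3, 2, 2, 2]
Squared errors: [4, 4, 9, 4, 4, 4]
Sum of squared errors = 29
MSE = 29 / 6 = 4.83

4.83


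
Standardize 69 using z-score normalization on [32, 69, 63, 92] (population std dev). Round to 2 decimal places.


Mean = (32 + 69 + 63 + 92) / 4 = 64.0
Variance = sum((x_i - mean)^2) / n = 458.5
Std = sqrt(458.5) = 21.4126
Z = (x - mean) / std
= (69 - 64.0) / 21.4126
= 5.0 / 21.4126
= 0.23

0.23


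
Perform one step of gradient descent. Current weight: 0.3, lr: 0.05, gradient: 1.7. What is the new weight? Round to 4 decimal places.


w_new = w_old - lr * gradient
= 0.3 - 0.05 * 1.7
= 0.3 - (0.085)
= 0.2150

0.2150


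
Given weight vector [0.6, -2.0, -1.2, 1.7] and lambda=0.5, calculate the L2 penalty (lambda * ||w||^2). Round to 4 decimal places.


Squaring each weight:
0.6^2 = 0.36
(-2.0)^2 = 4.0
(-1.2)^2 = 1.44
1.7^2 = 2.89
Sum of squares = 8.69
Penalty = 0.5 * 8.69 = 4.3450

4.3450


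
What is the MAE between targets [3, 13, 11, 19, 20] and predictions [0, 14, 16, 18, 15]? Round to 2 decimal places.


Absolute errors: [3, 1, 5, 1, 5]
Sum of absolute errors = 15
MAE = 15 / 5 = 3.00

3.00


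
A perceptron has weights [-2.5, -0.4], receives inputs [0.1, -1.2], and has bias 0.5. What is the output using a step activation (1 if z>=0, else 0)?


z = w . x + b
= -2.5*0.1 + -0.4*-1.2 + 0.5
= -0.25 + 0.48 + 0.5
= 0.23 + 0.5
= 0.73
Since z = 0.73 >= 0, output = 1

1


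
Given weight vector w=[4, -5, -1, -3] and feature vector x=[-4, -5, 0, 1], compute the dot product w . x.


Element-wise products:
4 * -4 = -16
-5 * -5 = 25
-1 * 0 = 0
-3 * 1 = -3
Sum = -16 + 25 + 0 + -3
= 6

6


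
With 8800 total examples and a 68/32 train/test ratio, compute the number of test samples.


Train samples = 8800 * 68% = 5984
Test samples = 8800 - 5984
= 2816

2816


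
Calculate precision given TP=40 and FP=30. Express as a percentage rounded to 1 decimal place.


Precision = TP / (TP + FP) * 100
= 40 / (40 + 30)
= 40 / 70
= 0.5714
= 57.1%

57.1


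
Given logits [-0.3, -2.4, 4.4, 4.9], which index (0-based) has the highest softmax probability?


Softmax is a monotonic transformation, so it preserves the argmax.
We need to find the index of the maximum logit.
Index 0: -0.3
Index 1: -2.4
Index 2: 4.4
Index 3: 4.9
Maximum logit = 4.9 at index 3

3


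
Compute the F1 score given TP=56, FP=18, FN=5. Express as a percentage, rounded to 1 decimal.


Precision = TP / (TP + FP) = 56 / 74 = 0.7568
Recall = TP / (TP + FN) = 56 / 61 = 0.918
F1 = 2 * P * R / (P + R)
= 2 * 0.7568 * 0.918 / (0.7568 + 0.918)
= 1.3895 / 1.6748
= 0.8296
As percentage: 83.0%

83.0


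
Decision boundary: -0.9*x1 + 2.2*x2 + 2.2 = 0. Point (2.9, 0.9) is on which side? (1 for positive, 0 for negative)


Compute -0.9 * 2.9 + 2.2 * 0.9 + 2.2
= -2.61 + 1.98 + 2.2
= 1.57
Since 1.57 >= 0, the point is on the positive side.

1


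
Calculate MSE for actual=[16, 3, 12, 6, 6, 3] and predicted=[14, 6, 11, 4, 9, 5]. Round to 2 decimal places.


Differences: [2, -3, 1, 2, -3, -2]
Squared errors: [4, 9, 1, 4, 9, 4]
Sum of squared errors = 31
MSE = 31 / 6 = 5.17

5.17


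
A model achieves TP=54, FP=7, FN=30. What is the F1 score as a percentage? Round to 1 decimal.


Precision = TP / (TP + FP) = 54 / 61 = 0.8852
Recall = TP / (TP + FN) = 54 / 84 = 0.6429
F1 = 2 * P * R / (P + R)
= 2 * 0.8852 * 0.6429 / (0.8852 + 0.6429)
= 1.1382 / 1.5281
= 0.7448
As percentage: 74.5%

74.5


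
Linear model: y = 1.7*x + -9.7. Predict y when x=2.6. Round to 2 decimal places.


y = 1.7 * 2.6 + (-9.7)
= 4.42 + (-9.7)
= -5.28

-5.28


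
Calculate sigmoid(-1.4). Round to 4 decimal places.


sigmoid(z) = 1 / (1 + exp(-z))
exp(-(-1.4)) = exp(1.4) = 4.0552
1 + 4.0552 = 5.0552
1 / 5.0552 = 0.1978

0.1978


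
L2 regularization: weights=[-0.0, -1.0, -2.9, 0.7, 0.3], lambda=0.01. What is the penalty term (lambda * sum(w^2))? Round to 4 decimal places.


Squaring each weight:
(-0.0)^2 = 0.0
(-1.0)^2 = 1.0
(-2.9)^2 = 8.41
0.7^2 = 0.49
0.3^2 = 0.09
Sum of squares = 9.99
Penalty = 0.01 * 9.99 = 0.0999

0.0999


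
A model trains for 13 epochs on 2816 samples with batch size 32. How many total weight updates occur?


Iterations per epoch = 2816 / 32 = 88
Total updates = iterations_per_epoch * epochs
= 88 * 13
= 1144

1144


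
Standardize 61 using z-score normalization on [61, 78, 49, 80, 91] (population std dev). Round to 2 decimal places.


Mean = (61 + 78 + 49 + 80 + 91) / 5 = 71.8
Variance = sum((x_i - mean)^2) / n = 222.16
Std = sqrt(222.16) = 14.905
Z = (x - mean) / std
= (61 - 71.8) / 14.905
= -10.8 / 14.905
= -0.72

-0.72


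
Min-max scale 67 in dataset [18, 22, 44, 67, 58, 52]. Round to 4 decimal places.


Min = 18, Max = 67
Range = 67 - 18 = 49
Scaled = (x - min) / (max - min)
= (67 - 18) / 49
= 49 / 49
= 1.0000

1.0000


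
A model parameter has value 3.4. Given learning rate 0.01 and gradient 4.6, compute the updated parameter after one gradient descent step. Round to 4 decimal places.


w_new = w_old - lr * gradient
= 3.4 - 0.01 * 4.6
= 3.4 - (0.046)
= 3.3540

3.3540


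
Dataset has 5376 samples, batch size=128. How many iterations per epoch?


Iterations per epoch = dataset_size / batch_size
= 5376 / 128
= 42

42


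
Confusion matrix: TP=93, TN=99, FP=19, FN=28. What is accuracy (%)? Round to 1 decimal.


Accuracy = (TP + TN) / (TP + TN + FP + FN) * 100
= (93 + 99) / (93 + 99 + 19 + 28)
= 192 / 239
= 0.8033
= 80.3%

80.3


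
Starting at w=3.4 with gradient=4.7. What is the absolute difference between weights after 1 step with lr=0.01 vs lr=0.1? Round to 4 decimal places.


With lr=0.01: w_new = 3.4 - 0.01 * 4.7 = 3.353
With lr=0.1: w_new = 3.4 - 0.1 * 4.7 = 2.93
Absolute difference = |3.353 - 2.93|
= 0.4230

0.4230


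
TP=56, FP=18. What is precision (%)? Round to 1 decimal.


Precision = TP / (TP + FP) * 100
= 56 / (56 + 18)
= 56 / 74
= 0.7568
= 75.7%

75.7


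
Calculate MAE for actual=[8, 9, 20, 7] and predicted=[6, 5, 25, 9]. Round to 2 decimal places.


Absolute errors: [2, 4, 5, 2]
Sum of absolute errors = 13
MAE = 13 / 4 = 3.25

3.25


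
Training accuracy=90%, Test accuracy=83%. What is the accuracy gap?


Gap = train_accuracy - test_accuracy
= 90 - 83
= 7%
This moderate gap may indicate mild overfitting.

7


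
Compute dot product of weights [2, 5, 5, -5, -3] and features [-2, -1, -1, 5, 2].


Element-wise products:
2 * -2 = -4
5 * -1 = -5
5 * -1 = -5
-5 * 5 = -25
-3 * 2 = -6
Sum = -4 + -5 + -5 + -25 + -6
= -45

-45


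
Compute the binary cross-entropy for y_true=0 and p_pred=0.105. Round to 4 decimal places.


For y=0: Loss = -log(1-p)
= -log(1 - 0.105)
= -log(0.895)
= -(-0.1109)
= 0.1109

0.1109


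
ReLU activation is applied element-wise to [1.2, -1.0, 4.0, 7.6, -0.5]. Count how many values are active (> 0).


ReLU(x) = max(0, x) for each element:
ReLU(1.2) = 1.2
ReLU(-1.0) = 0
ReLU(4.0) = 4.0
ReLU(7.6) = 7.6
ReLU(-0.5) = 0
Active neurons (>0): 3

3


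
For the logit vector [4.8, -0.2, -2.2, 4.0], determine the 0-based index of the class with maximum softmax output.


Softmax is a monotonic transformation, so it preserves the argmax.
We need to find the index of the maximum logit.
Index 0: 4.8
Index 1: -0.2
Index 2: -2.2
Index 3: 4.0
Maximum logit = 4.8 at index 0

0


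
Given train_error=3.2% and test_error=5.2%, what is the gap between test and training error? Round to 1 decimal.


Generalization gap = test_error - train_error
= 5.2 - 3.2
= 2.0%
A moderate gap.

2.0


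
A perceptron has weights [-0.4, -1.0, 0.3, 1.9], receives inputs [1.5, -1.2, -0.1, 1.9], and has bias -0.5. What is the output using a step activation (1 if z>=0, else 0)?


z = w . x + b
= -0.4*1.5 + -1.0*-1.2 + 0.3*-0.1 + 1.9*1.9 + -0.5
= -0.6 + 1.2 + -0.03 + 3.61 + -0.5
= 4.18 + -0.5
= 3.68
Since z = 3.68 >= 0, output = 1

1


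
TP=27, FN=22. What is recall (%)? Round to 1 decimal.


Recall = TP / (TP + FN) * 100
= 27 / (27 + 22)
= 27 / 49
= 0.551
= 55.1%

55.1


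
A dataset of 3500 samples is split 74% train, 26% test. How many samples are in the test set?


Train samples = 3500 * 74% = 2590
Test samples = 3500 - 2590
= 910

910


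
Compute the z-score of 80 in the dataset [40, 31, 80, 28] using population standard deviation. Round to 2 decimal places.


Mean = (40 + 31 + 80 + 28) / 4 = 44.75
Variance = sum((x_i - mean)^2) / n = 433.6875
Std = sqrt(433.6875) = 20.8252
Z = (x - mean) / std
= (80 - 44.75) / 20.8252
= 35.25 / 20.8252
= 1.69

1.69


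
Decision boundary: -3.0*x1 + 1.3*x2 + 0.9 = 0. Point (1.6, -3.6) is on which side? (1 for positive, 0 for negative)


Compute -3.0 * 1.6 + 1.3 * -3.6 + 0.9
= -4.8 + -4.68 + 0.9
= -8.58
Since -8.58 < 0, the point is on the negative side.

0


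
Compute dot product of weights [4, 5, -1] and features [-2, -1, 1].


Element-wise products:
4 * -2 = -8
5 * -1 = -5
-1 * 1 = -1
Sum = -8 + -5 + -1
= -14

-14


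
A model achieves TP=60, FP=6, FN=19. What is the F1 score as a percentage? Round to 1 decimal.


Precision = TP / (TP + FP) = 60 / 66 = 0.9091
Recall = TP / (TP + FN) = 60 / 79 = 0.7595
F1 = 2 * P * R / (P + R)
= 2 * 0.9091 * 0.7595 / (0.9091 + 0.7595)
= 1.3809 / 1.6686
= 0.8276
As percentage: 82.8%

82.8


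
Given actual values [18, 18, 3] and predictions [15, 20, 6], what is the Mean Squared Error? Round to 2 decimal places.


Differences: [3, -2, -3]
Squared errors: [9, 4, 9]
Sum of squared errors = 22
MSE = 22 / 3 = 7.33

7.33


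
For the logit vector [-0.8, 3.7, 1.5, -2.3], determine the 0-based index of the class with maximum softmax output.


Softmax is a monotonic transformation, so it preserves the argmax.
We need to find the index of the maximum logit.
Index 0: -0.8
Index 1: 3.7
Index 2: 1.5
Index 3: -2.3
Maximum logit = 3.7 at index 1

1


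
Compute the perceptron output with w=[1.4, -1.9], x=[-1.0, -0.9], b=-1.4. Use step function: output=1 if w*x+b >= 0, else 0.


z = w . x + b
= 1.4*-1.0 + -1.9*-0.9 + -1.4
= -1.4 + 1.71 + -1.4
= 0.31 + -1.4
= -1.09
Since z = -1.09 < 0, output = 0

0


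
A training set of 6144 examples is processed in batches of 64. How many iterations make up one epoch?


Iterations per epoch = dataset_size / batch_size
= 6144 / 64
= 96

96


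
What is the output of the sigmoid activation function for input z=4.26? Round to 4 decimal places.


sigmoid(z) = 1 / (1 + exp(-z))
exp(-(4.26)) = exp(-4.26) = 0.0141
1 + 0.0141 = 1.0141
1 / 1.0141 = 0.9861

0.9861


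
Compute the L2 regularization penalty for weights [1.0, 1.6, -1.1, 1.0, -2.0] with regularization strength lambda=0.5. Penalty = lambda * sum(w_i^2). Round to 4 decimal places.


Squaring each weight:
1.0^2 = 1.0
1.6^2 = 2.56
(-1.1)^2 = 1.21
1.0^2 = 1.0
(-2.0)^2 = 4.0
Sum of squares = 9.77
Penalty = 0.5 * 9.77 = 4.8850

4.8850


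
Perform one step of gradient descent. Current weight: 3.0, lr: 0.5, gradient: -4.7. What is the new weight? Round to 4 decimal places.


w_new = w_old - lr * gradient
= 3.0 - 0.5 * -4.7
= 3.0 - (-2.35)
= 5.3500

5.3500


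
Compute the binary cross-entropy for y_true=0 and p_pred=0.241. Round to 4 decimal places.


For y=0: Loss = -log(1-p)
= -log(1 - 0.241)
= -log(0.759)
= -(-0.2758)
= 0.2758

0.2758


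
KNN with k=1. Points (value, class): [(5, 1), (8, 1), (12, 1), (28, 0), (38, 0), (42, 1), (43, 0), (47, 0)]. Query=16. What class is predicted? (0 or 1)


Distances from query 16:
Point 12 (class 1): distance = 4
K=1 nearest neighbors: classes = [1]
Votes for class 1: 1 / 1
Majority vote => class 1

1


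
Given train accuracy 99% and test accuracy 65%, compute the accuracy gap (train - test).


Gap = train_accuracy - test_accuracy
= 99 - 65
= 34%
This large gap strongly indicates overfitting.

34


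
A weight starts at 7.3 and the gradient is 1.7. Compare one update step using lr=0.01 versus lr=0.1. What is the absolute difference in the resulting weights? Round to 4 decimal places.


With lr=0.01: w_new = 7.3 - 0.01 * 1.7 = 7.283
With lr=0.1: w_new = 7.3 - 0.1 * 1.7 = 7.13
Absolute difference = |7.283 - 7.13|
= 0.1530

0.1530
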